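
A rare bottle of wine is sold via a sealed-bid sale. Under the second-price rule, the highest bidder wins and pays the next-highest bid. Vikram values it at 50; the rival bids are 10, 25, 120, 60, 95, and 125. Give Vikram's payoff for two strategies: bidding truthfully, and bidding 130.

The highest competing bid is 125.
Bidding truthfully at 50: the top bid is 125 (a rival), so Vikram loses. Payoff = 0.
Bidding 130: Vikram has the top bid, wins, and pays the second-highest bid 125. Payoff = 50 − 125 = -75.

(a) 0  (b) -75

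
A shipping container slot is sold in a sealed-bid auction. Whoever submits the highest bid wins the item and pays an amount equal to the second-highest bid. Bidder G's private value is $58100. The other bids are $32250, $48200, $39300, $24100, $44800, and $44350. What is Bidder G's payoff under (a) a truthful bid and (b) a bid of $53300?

The highest competing bid is $48200.
Bidding truthfully at $58100: Bidder G has the top bid, wins, and pays the second-highest bid $48200. Payoff = $58100 − $48200 = $9900.
Bidding $53300: Bidder G has the top bid, wins, and pays the second-highest bid $48200. Payoff = $58100 − $48200 = $9900.
The bid only affects whether you win, not the price — here both bids land on the same side of the top rival bid, so the deviation is payoff-neutral.

(a) $9900  (b) $9900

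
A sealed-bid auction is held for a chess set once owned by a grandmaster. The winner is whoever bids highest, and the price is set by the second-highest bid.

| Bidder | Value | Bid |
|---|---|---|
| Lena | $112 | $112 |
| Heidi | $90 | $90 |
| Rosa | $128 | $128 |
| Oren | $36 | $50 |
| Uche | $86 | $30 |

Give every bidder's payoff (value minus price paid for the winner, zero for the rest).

Sorted high to low: Rosa $128 > Lena $112 > Heidi $90 > Oren $50 > Uche $30.
Rosa has the top bid and wins; the price is the second-highest bid, $112.
Rosa's payoff = $128 − $112 = $16. All other bidders lose, so their payoff is 0.

Payoffs: Lena $0, Heidi $0, Rosa $16, Oren $0, Uche $0.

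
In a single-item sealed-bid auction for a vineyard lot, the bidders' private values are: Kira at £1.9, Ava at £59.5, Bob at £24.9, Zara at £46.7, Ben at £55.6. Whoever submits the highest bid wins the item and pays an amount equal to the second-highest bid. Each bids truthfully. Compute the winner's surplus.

Winner's surplus: £3.9.

Sorted high to low: Ava £59.5, then Ben £55.6, then Zara £46.7, then Bob £24.9, then Kira £1.9.
Ava wins with the top bid and pays the second-highest, £55.6.
Surplus = £59.5 − £55.6 = £3.9.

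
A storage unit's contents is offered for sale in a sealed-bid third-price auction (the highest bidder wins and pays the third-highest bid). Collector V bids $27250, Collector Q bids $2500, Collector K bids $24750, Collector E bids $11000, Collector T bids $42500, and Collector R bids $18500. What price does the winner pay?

Sorted high to low: Collector T $42500; Collector V $27250; Collector K $24750; Collector R $18500; Collector E $11000; Collector Q $2500.
Collector T is the highest bidder, so Collector T wins.
Under the third-price rule, the price is the third-highest bid: $24750.

$24750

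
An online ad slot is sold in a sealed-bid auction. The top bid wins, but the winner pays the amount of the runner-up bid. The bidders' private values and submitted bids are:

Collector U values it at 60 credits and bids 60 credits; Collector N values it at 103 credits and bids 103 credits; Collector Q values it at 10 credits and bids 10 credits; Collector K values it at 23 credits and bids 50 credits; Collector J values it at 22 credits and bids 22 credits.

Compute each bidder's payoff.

Payoffs: Collector U 0 credits, Collector N 43 credits, Collector Q 0 credits, Collector K 0 credits, Collector J 0 credits.

Sorted high to low: Collector N 103 credits; Collector U 60 credits; Collector K 50 credits; Collector J 22 credits; Collector Q 10 credits.
Collector N has the top bid and wins; the price is the second-highest bid, 60 credits.
Collector N's payoff = 103 credits − 60 credits = 43 credits. All other bidders lose, so their payoff is 0.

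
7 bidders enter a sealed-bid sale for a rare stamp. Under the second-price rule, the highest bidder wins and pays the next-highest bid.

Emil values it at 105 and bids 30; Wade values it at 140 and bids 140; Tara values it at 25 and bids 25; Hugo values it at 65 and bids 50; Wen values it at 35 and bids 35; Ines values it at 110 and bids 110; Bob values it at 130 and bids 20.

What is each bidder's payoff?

Payoffs: Emil 0, Wade 30, Tara 0, Hugo 0, Wen 0, Ines 0, Bob 0.

Ranking the bids: Wade 140 > Ines 110 > Hugo 50 > Wen 35 > Emil 30 > Tara 25 > Bob 20.
Wade has the top bid and wins; the price is the second-highest bid, 110.
Wade's payoff = 140 − 110 = 30. All other bidders lose, so their payoff is 0.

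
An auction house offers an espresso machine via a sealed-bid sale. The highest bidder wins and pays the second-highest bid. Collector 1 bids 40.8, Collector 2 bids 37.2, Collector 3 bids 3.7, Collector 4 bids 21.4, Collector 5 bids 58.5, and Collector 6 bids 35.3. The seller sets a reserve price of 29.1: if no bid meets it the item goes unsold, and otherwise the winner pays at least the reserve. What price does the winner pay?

40.8

Ordered from highest: Collector 5 58.5; Collector 1 40.8; Collector 2 37.2; Collector 6 35.3; Collector 4 21.4; Collector 3 3.7.
Collector 5 has the highest bid, so Collector 5 wins.
The second-highest bid is 40.8, which exceeds the reserve, so that sets the price.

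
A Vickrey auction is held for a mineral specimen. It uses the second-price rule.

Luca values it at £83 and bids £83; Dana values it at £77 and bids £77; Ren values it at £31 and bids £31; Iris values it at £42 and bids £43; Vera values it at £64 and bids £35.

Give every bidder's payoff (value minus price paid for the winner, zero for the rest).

Luca £6, Dana £0, Ren £0, Iris £0, Vera £0.

Ranking the bids: Luca £83, then Dana £77, then Iris £43, then Vera £35, then Ren £31.
Luca has the top bid and wins; the price is the second-highest bid, £77.
Luca's payoff = £83 − £77 = £6. All other bidders lose, so their payoff is 0.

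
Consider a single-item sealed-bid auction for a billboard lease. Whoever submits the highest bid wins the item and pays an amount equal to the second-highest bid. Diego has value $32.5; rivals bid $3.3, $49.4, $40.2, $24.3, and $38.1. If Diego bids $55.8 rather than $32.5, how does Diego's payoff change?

The highest competing bid is $49.4.
Bidding truthfully at $32.5: the top bid is $49.4 (a rival), so Diego loses. Payoff = $0.0.
Bidding $55.8: Diego has the top bid, wins, and pays the second-highest bid $49.4. Payoff = $32.5 − $49.4 = -$16.9.
Change = -$16.9 − $0.0 = -$16.9.
This is the dominant-strategy logic: truthful bidding weakly beats any alternative.

Payoff change: -$16.9.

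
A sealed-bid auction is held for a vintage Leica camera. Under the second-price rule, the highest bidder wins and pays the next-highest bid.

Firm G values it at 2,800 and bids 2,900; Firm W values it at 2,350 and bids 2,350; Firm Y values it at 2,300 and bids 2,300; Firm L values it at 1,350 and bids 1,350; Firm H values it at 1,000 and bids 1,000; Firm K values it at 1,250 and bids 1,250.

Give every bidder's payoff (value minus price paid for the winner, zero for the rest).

Bids in descending order: Firm G 2,900, then Firm W 2,350, then Firm Y 2,300, then Firm L 1,350, then Firm K 1,250, then Firm H 1,000.
Firm G has the top bid and wins; the price is the second-highest bid, 2,350.
Firm G's payoff = 2,800 − 2,350 = 450. All other bidders lose, so their payoff is 0.

Firm G 450, Firm W 0, Firm Y 0, Firm L 0, Firm H 0, Firm K 0.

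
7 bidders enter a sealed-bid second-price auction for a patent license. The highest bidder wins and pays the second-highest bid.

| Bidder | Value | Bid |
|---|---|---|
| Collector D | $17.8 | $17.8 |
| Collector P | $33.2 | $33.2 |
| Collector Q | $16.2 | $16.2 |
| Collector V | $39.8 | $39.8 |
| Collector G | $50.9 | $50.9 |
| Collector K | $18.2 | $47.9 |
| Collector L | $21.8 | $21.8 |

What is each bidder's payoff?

Sorted high to low: Collector G $50.9; Collector K $47.9; Collector V $39.8; Collector P $33.2; Collector L $21.8; Collector D $17.8; Collector Q $16.2.
Collector G has the top bid and wins; the price is the second-highest bid, $47.9.
Collector G's payoff = $50.9 − $47.9 = $3.0. All other bidders lose, so their payoff is 0.

Payoffs: Collector D $0.0, Collector P $0.0, Collector Q $0.0, Collector V $0.0, Collector G $3.0, Collector K $0.0, Collector L $0.0.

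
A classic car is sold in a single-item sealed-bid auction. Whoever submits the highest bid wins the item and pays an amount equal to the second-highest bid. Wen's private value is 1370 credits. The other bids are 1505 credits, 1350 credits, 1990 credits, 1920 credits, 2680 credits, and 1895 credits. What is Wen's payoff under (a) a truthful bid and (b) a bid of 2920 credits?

Truthful: 0 credits; alternative: -1310 credits.

The highest competing bid is 2680 credits.
Bidding truthfully at 1370 credits: the top bid is 2680 credits (a rival), so Wen loses. Payoff = 0 credits.
Bidding 2920 credits: Wen has the top bid, wins, and pays the second-highest bid 2680 credits. Payoff = 1370 credits − 2680 credits = -1310 credits.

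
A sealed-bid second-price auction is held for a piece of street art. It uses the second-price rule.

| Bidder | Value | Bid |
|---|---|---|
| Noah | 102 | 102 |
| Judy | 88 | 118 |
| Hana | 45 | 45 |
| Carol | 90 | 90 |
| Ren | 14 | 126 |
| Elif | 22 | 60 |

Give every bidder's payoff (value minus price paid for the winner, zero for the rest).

Bids in descending order: Ren 126, then Judy 118, then Noah 102, then Carol 90, then Elif 60, then Hana 45.
Ren has the top bid and wins; the price is the second-highest bid, 118.
Ren's payoff = 14 − 118 = -104. All other bidders lose, so their payoff is 0.

Noah 0, Judy 0, Hana 0, Carol 0, Ren -104, Elif 0.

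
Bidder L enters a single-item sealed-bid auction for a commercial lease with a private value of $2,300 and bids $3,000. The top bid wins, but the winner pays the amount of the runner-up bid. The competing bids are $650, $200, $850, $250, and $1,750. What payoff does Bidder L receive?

Bidder L's payoff: $550.

Highest competing bid: $1,750.
Bidder L's bid $3,000 is the highest overall, so Bidder L wins and pays the second-highest bid, $1,750.
Payoff = value − price = $2,300 − $1,750 = $550.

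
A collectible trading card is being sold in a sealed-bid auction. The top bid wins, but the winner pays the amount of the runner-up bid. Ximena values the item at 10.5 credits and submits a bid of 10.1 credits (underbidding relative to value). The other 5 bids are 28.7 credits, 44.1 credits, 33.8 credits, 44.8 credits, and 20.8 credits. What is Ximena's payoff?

Highest competing bid: 44.8 credits.
Ximena's bid 10.1 credits is not the highest, so Ximena loses, pays nothing, and earns zero payoff.

Payoff = 0.0 credits.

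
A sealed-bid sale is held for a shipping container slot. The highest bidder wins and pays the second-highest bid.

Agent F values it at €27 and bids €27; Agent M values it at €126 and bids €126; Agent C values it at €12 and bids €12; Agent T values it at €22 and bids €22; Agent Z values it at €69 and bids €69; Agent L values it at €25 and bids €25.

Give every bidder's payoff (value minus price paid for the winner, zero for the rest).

Sorted high to low: Agent M €126; Agent Z €69; Agent F €27; Agent L €25; Agent T €22; Agent C €12.
Agent M has the top bid and wins; the price is the second-highest bid, €69.
Agent M's payoff = €126 − €69 = €57. All other bidders lose, so their payoff is 0.

Agent F €0, Agent M €57, Agent C €0, Agent T €0, Agent Z €0, Agent L €0.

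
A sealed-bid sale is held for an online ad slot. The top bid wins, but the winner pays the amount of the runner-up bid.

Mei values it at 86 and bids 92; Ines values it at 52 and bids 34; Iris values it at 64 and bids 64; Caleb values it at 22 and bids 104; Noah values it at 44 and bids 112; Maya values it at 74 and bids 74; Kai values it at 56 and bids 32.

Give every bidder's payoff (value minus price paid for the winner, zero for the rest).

Mei 0, Ines 0, Iris 0, Caleb 0, Noah -60, Maya 0, Kai 0.

Ranking the bids: Noah 112, then Caleb 104, then Mei 92, then Maya 74, then Iris 64, then Ines 34, then Kai 32.
Noah has the top bid and wins; the price is the second-highest bid, 104.
Noah's payoff = 44 − 104 = -60. All other bidders lose, so their payoff is 0.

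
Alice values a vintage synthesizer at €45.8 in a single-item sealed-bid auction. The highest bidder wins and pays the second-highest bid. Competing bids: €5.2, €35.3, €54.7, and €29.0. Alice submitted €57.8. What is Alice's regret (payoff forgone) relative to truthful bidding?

Payoff forgone: €8.9.

The highest competing bid is €54.7.
Bidding truthfully at €45.8: the top bid is €54.7 (a rival), so Alice loses. Payoff = €0.0.
Bidding €57.8: Alice has the top bid, wins, and pays the second-highest bid €54.7. Payoff = €45.8 − €54.7 = -€8.9.
Regret = truthful payoff − actual payoff = €0.0 − -€8.9 = €8.9.
Deviating from a truthful bid can only lose payoff in a second-price auction — never gain.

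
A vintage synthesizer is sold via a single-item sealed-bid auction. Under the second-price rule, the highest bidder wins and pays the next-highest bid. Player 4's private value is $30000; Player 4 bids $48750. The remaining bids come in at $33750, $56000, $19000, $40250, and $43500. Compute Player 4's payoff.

Highest competing bid: $56000.
Player 4's bid $48750 is not the highest, so Player 4 loses, pays nothing, and earns zero payoff.

Payoff = $0.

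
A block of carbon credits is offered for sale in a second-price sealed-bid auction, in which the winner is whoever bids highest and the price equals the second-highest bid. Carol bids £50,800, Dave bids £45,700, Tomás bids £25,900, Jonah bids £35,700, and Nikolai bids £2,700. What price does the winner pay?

Ranking the bids: Carol £50,800 > Dave £45,700 > Jonah £35,700 > Tomás £25,900 > Nikolai £2,700.
Carol is the highest bidder, so Carol wins.
Under the second-price rule, the price is the second-highest bid: £45,700.

The winner pays £45,700.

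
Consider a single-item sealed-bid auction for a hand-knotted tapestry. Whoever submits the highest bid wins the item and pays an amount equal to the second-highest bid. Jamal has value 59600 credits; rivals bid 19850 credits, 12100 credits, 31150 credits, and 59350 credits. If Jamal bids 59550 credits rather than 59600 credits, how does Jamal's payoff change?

Payoff change: 0 credits.

The highest competing bid is 59350 credits.
Bidding truthfully at 59600 credits: Jamal has the top bid, wins, and pays the second-highest bid 59350 credits. Payoff = 59600 credits − 59350 credits = 250 credits.
Bidding 59550 credits: Jamal has the top bid, wins, and pays the second-highest bid 59350 credits. Payoff = 59600 credits − 59350 credits = 250 credits.
Change = 250 credits − 250 credits = 0 credits.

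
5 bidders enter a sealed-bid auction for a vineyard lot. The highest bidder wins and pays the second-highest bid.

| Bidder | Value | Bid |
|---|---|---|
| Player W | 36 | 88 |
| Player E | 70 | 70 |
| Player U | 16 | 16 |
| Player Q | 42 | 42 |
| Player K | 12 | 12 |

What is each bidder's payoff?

Player W -34, Player E 0, Player U 0, Player Q 0, Player K 0.

Bids in descending order: Player W 88, then Player E 70, then Player Q 42, then Player U 16, then Player K 12.
Player W has the top bid and wins; the price is the second-highest bid, 70.
Player W's payoff = 36 − 70 = -34. All other bidders lose, so their payoff is 0.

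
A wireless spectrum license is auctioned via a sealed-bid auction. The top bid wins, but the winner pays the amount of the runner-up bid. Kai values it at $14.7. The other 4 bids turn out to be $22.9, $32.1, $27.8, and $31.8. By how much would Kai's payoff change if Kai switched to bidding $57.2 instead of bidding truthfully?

The highest competing bid is $32.1.
Bidding truthfully at $14.7: the top bid is $32.1 (a rival), so Kai loses. Payoff = $0.0.
Bidding $57.2: Kai has the top bid, wins, and pays the second-highest bid $32.1. Payoff = $14.7 − $32.1 = -$17.4.
Change = -$17.4 − $0.0 = -$17.4.
Deviating from a truthful bid can only lose payoff in a second-price auction — never gain.

Change in payoff: -$17.4.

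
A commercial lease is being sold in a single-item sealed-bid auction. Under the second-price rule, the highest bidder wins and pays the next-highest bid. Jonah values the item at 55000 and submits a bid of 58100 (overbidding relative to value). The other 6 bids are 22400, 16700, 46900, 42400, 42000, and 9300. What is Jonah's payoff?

Highest competing bid: 46900.
Jonah's bid 58100 is the highest overall, so Jonah wins and pays the second-highest bid, 46900.
Payoff = value − price = 55000 − 46900 = 8100.

Jonah's payoff: 8100.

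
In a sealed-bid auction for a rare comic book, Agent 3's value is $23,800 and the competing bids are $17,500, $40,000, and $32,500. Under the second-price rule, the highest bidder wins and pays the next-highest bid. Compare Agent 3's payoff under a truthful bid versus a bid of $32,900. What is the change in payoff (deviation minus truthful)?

The highest competing bid is $40,000.
Bidding truthfully at $23,800: the top bid is $40,000 (a rival), so Agent 3 loses. Payoff = $0.
Bidding $32,900: the top bid is $40,000 (a rival), so Agent 3 loses. Payoff = $0.
Change = $0 − $0 = $0.

$0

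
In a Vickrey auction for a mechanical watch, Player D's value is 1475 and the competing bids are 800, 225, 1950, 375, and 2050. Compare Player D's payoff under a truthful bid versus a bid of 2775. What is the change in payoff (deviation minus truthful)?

The highest competing bid is 2050.
Bidding truthfully at 1475: the top bid is 2050 (a rival), so Player D loses. Payoff = 0.
Bidding 2775: Player D has the top bid, wins, and pays the second-highest bid 2050. Payoff = 1475 − 2050 = -575.
Change = -575 − 0 = -575.
Deviating from a truthful bid can only lose payoff in a second-price auction — never gain.

Change in payoff: -575.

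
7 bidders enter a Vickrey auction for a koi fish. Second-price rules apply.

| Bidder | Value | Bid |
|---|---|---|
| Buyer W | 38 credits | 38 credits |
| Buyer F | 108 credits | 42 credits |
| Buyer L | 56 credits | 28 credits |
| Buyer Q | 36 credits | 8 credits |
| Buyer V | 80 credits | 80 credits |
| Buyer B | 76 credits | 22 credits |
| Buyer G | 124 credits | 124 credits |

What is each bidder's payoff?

Payoffs: Buyer W 0 credits, Buyer F 0 credits, Buyer L 0 credits, Buyer Q 0 credits, Buyer V 0 credits, Buyer B 0 credits, Buyer G 44 credits.

Bids in descending order: Buyer G 124 credits > Buyer V 80 credits > Buyer F 42 credits > Buyer W 38 credits > Buyer L 28 credits > Buyer B 22 credits > Buyer Q 8 credits.
Buyer G has the top bid and wins; the price is the second-highest bid, 80 credits.
Buyer G's payoff = 124 credits − 80 credits = 44 credits. All other bidders lose, so their payoff is 0.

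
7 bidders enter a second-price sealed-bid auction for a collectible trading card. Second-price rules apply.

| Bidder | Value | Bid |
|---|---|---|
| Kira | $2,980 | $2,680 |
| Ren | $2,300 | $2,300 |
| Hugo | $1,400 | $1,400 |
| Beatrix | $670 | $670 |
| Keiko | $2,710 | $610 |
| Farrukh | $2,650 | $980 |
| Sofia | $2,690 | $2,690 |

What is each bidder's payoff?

Kira $0, Ren $0, Hugo $0, Beatrix $0, Keiko $0, Farrukh $0, Sofia $10.

Ordered from highest: Sofia $2,690; Kira $2,680; Ren $2,300; Hugo $1,400; Farrukh $980; Beatrix $670; Keiko $610.
Sofia has the top bid and wins; the price is the second-highest bid, $2,680.
Sofia's payoff = $2,690 − $2,680 = $10. All other bidders lose, so their payoff is 0.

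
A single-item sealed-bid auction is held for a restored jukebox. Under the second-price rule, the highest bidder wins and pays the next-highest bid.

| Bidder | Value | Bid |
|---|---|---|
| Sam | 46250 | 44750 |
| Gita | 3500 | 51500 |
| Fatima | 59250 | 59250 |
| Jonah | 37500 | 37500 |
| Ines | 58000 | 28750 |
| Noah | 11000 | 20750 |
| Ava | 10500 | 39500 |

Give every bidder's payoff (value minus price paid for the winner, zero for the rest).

Bids in descending order: Fatima 59250; Gita 51500; Sam 44750; Ava 39500; Jonah 37500; Ines 28750; Noah 20750.
Fatima has the top bid and wins; the price is the second-highest bid, 51500.
Fatima's payoff = 59250 − 51500 = 7750. All other bidders lose, so their payoff is 0.

Sam 0, Gita 0, Fatima 7750, Jonah 0, Ines 0, Noah 0, Ava 0.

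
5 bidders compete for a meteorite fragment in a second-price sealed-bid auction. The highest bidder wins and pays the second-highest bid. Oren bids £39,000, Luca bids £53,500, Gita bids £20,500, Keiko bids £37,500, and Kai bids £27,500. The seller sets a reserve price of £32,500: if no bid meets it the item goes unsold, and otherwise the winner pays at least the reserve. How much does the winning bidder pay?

Ordered from highest: Luca £53,500, then Oren £39,000, then Keiko £37,500, then Kai £27,500, then Gita £20,500.
Luca has the highest bid, so Luca wins.
The second-highest bid is £39,000, which exceeds the reserve, so that sets the price.

£39,000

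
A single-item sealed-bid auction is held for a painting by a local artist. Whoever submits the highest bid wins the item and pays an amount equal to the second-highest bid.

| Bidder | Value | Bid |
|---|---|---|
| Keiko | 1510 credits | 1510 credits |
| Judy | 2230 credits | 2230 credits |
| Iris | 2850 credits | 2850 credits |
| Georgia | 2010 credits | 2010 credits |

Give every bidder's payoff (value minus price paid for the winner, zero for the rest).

Keiko 0 credits, Judy 0 credits, Iris 620 credits, Georgia 0 credits.

Ranking the bids: Iris 2850 credits > Judy 2230 credits > Georgia 2010 credits > Keiko 1510 credits.
Iris has the top bid and wins; the price is the second-highest bid, 2230 credits.
Iris's payoff = 2850 credits − 2230 credits = 620 credits. All other bidders lose, so their payoff is 0.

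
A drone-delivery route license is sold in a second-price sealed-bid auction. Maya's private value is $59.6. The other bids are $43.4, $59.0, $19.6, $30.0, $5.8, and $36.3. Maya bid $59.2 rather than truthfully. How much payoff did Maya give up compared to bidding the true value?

The highest competing bid is $59.0.
Bidding truthfully at $59.6: Maya has the top bid, wins, and pays the second-highest bid $59.0. Payoff = $59.6 − $59.0 = $0.6.
Bidding $59.2: Maya has the top bid, wins, and pays the second-highest bid $59.0. Payoff = $59.6 − $59.0 = $0.6.
Regret = truthful payoff − actual payoff = $0.6 − $0.6 = $0.0.

Regret: $0.0.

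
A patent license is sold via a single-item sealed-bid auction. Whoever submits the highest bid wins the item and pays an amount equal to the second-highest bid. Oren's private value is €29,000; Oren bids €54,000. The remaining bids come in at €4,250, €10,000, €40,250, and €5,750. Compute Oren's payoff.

Highest competing bid: €40,250.
Oren's bid €54,000 is the highest overall, so Oren wins and pays the second-highest bid, €40,250.
Payoff = value − price = €29,000 − €40,250 = -€11,250.

-€11,250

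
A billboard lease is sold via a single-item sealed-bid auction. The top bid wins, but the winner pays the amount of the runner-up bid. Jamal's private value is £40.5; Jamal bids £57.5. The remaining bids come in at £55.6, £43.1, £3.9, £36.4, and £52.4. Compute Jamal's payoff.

Payoff = -£15.1.

Highest competing bid: £55.6.
Jamal's bid £57.5 is the highest overall, so Jamal wins and pays the second-highest bid, £55.6.
Payoff = value − price = £40.5 − £55.6 = -£15.1.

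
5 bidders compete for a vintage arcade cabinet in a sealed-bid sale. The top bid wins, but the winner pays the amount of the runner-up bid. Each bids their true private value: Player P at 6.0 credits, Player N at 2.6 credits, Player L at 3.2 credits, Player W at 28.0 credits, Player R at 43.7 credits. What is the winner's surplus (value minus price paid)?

15.7 credits

Ranking the bids: Player R 43.7 credits, then Player W 28.0 credits, then Player P 6.0 credits, then Player L 3.2 credits, then Player N 2.6 credits.
Player R wins with the top bid and pays the second-highest, 28.0 credits.
Surplus = 43.7 credits − 28.0 credits = 15.7 credits.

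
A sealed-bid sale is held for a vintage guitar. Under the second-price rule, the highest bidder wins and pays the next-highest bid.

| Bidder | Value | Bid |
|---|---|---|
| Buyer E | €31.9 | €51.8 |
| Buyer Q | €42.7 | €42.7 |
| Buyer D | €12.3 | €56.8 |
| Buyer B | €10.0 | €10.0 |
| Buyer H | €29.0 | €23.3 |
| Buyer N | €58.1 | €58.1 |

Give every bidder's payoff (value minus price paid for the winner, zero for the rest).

Bids in descending order: Buyer N €58.1 > Buyer D €56.8 > Buyer E €51.8 > Buyer Q €42.7 > Buyer H €23.3 > Buyer B €10.0.
Buyer N has the top bid and wins; the price is the second-highest bid, €56.8.
Buyer N's payoff = €58.1 − €56.8 = €1.3. All other bidders lose, so their payoff is 0.

Payoffs: Buyer E €0.0, Buyer Q €0.0, Buyer D €0.0, Buyer B €0.0, Buyer H €0.0, Buyer N €1.3.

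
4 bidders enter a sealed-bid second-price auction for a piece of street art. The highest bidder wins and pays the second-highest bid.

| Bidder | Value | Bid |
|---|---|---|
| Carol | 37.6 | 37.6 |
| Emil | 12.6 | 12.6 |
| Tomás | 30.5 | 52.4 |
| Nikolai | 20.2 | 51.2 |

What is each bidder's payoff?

Sorted high to low: Tomás 52.4; Nikolai 51.2; Carol 37.6; Emil 12.6.
Tomás has the top bid and wins; the price is the second-highest bid, 51.2.
Tomás's payoff = 30.5 − 51.2 = -20.7. All other bidders lose, so their payoff is 0.

Carol 0.0, Emil 0.0, Tomás -20.7, Nikolai 0.0.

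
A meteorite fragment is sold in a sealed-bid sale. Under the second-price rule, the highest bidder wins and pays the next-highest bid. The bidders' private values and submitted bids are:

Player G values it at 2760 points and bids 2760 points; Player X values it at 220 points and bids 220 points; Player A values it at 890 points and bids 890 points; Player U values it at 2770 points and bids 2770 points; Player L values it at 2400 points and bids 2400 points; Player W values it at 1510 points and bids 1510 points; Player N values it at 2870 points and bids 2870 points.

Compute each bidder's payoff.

Payoffs: Player G 0 points, Player X 0 points, Player A 0 points, Player U 0 points, Player L 0 points, Player W 0 points, Player N 100 points.

Ordered from highest: Player N 2870 points; Player U 2770 points; Player G 2760 points; Player L 2400 points; Player W 1510 points; Player A 890 points; Player X 220 points.
Player N has the top bid and wins; the price is the second-highest bid, 2770 points.
Player N's payoff = 2870 points − 2770 points = 100 points. All other bidders lose, so their payoff is 0.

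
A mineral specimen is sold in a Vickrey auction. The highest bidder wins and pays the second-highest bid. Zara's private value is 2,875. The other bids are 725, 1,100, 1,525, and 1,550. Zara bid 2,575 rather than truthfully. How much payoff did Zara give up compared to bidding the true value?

0

The highest competing bid is 1,550.
Bidding truthfully at 2,875: Zara has the top bid, wins, and pays the second-highest bid 1,550. Payoff = 2,875 − 1,550 = 1,325.
Bidding 2,575: Zara has the top bid, wins, and pays the second-highest bid 1,550. Payoff = 2,875 − 1,550 = 1,325.
Regret = truthful payoff − actual payoff = 1,325 − 1,325 = 0.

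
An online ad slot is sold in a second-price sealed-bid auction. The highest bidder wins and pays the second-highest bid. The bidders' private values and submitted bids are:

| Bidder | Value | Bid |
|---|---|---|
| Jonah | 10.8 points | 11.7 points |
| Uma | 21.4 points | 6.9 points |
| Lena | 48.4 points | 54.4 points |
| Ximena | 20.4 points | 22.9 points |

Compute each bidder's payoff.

Ordered from highest: Lena 54.4 points > Ximena 22.9 points > Jonah 11.7 points > Uma 6.9 points.
Lena has the top bid and wins; the price is the second-highest bid, 22.9 points.
Lena's payoff = 48.4 points − 22.9 points = 25.5 points. All other bidders lose, so their payoff is 0.

Payoffs: Jonah 0.0 points, Uma 0.0 points, Lena 25.5 points, Ximena 0.0 points.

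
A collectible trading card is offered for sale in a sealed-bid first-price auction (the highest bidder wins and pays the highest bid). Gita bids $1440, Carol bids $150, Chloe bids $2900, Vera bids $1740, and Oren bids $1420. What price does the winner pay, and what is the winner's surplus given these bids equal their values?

The winner pays $2900 for a surplus of $0.

Sorted high to low: Chloe $2900, then Vera $1740, then Gita $1440, then Oren $1420, then Carol $150.
Chloe is the highest bidder, so Chloe wins.
Under the first-price rule, the price is the highest bid: $2900.
Surplus = $2900 − $2900 = $0.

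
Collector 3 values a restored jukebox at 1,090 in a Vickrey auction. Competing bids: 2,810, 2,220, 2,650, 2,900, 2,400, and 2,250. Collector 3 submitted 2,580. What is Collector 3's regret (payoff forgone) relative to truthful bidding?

The highest competing bid is 2,900.
Bidding truthfully at 1,090: the top bid is 2,900 (a rival), so Collector 3 loses. Payoff = 0.
Bidding 2,580: the top bid is 2,900 (a rival), so Collector 3 loses. Payoff = 0.
Regret = truthful payoff − actual payoff = 0 − 0 = 0.

Regret: 0.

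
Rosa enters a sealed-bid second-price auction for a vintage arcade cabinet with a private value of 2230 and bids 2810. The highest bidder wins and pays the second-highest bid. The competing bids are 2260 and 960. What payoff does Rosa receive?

Highest competing bid: 2260.
Rosa's bid 2810 is the highest overall, so Rosa wins and pays the second-highest bid, 2260.
Payoff = value − price = 2230 − 2260 = -30.
Overbidding won the item at a price above value — truthful bidding would have avoided this loss.

Rosa's payoff: -30.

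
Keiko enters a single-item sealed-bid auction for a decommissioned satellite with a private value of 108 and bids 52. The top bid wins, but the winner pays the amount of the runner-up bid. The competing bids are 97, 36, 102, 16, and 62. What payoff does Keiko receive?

Highest competing bid: 102.
Keiko's bid 52 is not the highest, so Keiko loses, pays nothing, and earns zero payoff.

0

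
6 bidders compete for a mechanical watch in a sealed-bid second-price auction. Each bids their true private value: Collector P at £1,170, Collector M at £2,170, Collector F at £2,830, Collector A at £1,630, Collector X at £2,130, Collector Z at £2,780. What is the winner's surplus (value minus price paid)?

Sorted high to low: Collector F £2,830, then Collector Z £2,780, then Collector M £2,170, then Collector X £2,130, then Collector A £1,630, then Collector P £1,170.
Collector F wins with the top bid and pays the second-highest, £2,780.
Surplus = £2,830 − £2,780 = £50.

Winner's surplus: £50.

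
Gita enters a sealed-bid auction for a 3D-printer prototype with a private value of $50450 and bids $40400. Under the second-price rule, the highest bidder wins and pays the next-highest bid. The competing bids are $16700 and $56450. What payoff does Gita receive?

Highest competing bid: $56450.
Gita's bid $40400 is not the highest, so Gita loses, pays nothing, and earns zero payoff.

Payoff = $0.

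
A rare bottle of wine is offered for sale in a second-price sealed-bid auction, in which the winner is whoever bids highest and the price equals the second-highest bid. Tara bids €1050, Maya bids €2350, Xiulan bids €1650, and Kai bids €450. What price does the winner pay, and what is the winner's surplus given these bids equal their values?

The winner pays €1650 for a surplus of €700.

Ordered from highest: Maya €2350, then Xiulan €1650, then Tara €1050, then Kai €450.
Maya is the highest bidder, so Maya wins.
Under the second-price rule, the price is the second-highest bid: €1650.
Surplus = €2350 − €1650 = €700.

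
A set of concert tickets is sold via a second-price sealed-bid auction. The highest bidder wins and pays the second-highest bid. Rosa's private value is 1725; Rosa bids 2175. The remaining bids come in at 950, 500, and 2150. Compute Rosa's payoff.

-425

Highest competing bid: 2150.
Rosa's bid 2175 is the highest overall, so Rosa wins and pays the second-highest bid, 2150.
Payoff = value − price = 1725 − 2150 = -425.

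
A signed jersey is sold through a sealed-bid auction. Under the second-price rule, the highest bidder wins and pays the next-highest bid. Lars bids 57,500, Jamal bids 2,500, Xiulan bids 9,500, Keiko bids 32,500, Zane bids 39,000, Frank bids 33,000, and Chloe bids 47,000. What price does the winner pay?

Price paid: 47,000.

Ordered from highest: Lars 57,500 > Chloe 47,000 > Zane 39,000 > Frank 33,000 > Keiko 32,500 > Xiulan 9,500 > Jamal 2,500.
Lars has the highest bid, so Lars wins.
The second-highest bid is 47,000, so that is what Lars pays.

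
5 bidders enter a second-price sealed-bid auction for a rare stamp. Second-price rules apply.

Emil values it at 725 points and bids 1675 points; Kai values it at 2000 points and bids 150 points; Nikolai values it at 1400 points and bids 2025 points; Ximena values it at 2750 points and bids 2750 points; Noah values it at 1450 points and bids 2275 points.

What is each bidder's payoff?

Payoffs: Emil 0 points, Kai 0 points, Nikolai 0 points, Ximena 475 points, Noah 0 points.

Bids in descending order: Ximena 2750 points, then Noah 2275 points, then Nikolai 2025 points, then Emil 1675 points, then Kai 150 points.
Ximena has the top bid and wins; the price is the second-highest bid, 2275 points.
Ximena's payoff = 2750 points − 2275 points = 475 points. All other bidders lose, so their payoff is 0.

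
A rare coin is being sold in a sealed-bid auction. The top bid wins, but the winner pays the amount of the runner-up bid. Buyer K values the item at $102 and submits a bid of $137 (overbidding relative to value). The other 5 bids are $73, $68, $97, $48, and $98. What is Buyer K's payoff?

Buyer K's payoff: $4.

Highest competing bid: $98.
Buyer K's bid $137 is the highest overall, so Buyer K wins and pays the second-highest bid, $98.
Payoff = value − price = $102 − $98 = $4.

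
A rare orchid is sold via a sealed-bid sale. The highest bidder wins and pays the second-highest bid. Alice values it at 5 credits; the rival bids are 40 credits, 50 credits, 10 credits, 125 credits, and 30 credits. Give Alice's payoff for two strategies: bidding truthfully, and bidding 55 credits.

The highest competing bid is 125 credits.
Bidding truthfully at 5 credits: the top bid is 125 credits (a rival), so Alice loses. Payoff = 0 credits.
Bidding 55 credits: the top bid is 125 credits (a rival), so Alice loses. Payoff = 0 credits.
The bid only affects whether you win, not the price — here both bids land on the same side of the top rival bid, so the deviation is payoff-neutral.

Truthful: 0 credits; alternative: 0 credits.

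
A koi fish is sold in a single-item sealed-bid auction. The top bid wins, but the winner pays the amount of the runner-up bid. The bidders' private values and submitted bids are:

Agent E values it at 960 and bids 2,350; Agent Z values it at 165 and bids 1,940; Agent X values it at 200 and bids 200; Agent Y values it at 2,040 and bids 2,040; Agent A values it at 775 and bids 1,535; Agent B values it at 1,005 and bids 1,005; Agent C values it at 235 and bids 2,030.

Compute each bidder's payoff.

Payoffs: Agent E -1,080, Agent Z 0, Agent X 0, Agent Y 0, Agent A 0, Agent B 0, Agent C 0.

Ranking the bids: Agent E 2,350, then Agent Y 2,040, then Agent C 2,030, then Agent Z 1,940, then Agent A 1,535, then Agent B 1,005, then Agent X 200.
Agent E has the top bid and wins; the price is the second-highest bid, 2,040.
Agent E's payoff = 960 − 2,040 = -1,080. All other bidders lose, so their payoff is 0.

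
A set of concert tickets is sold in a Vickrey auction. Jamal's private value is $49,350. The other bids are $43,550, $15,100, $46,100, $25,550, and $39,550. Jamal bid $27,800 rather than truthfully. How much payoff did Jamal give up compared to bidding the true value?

The highest competing bid is $46,100.
Bidding truthfully at $49,350: Jamal has the top bid, wins, and pays the second-highest bid $46,100. Payoff = $49,350 − $46,100 = $3,250.
Bidding $27,800: the top bid is $46,100 (a rival), so Jamal loses. Payoff = $0.
Regret = truthful payoff − actual payoff = $3,250 − $0 = $3,250.
Deviating from a truthful bid can only lose payoff in a second-price auction — never gain.

Payoff forgone: $3,250.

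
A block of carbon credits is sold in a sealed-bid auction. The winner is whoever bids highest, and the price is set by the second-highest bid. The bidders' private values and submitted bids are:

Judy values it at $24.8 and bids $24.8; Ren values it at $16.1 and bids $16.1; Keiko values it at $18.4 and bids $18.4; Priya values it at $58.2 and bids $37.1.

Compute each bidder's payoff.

Sorted high to low: Priya $37.1; Judy $24.8; Keiko $18.4; Ren $16.1.
Priya has the top bid and wins; the price is the second-highest bid, $24.8.
Priya's payoff = $58.2 − $24.8 = $33.4. All other bidders lose, so their payoff is 0.

Judy $0.0, Ren $0.0, Keiko $0.0, Priya $33.4.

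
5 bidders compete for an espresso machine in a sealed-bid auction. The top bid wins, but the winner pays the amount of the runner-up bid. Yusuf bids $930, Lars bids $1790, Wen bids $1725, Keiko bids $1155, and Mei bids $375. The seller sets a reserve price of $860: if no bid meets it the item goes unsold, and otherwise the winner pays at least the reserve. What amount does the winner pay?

The winner pays $1725.

Bids in descending order: Lars $1790, then Wen $1725, then Keiko $1155, then Yusuf $930, then Mei $375.
Lars has the highest bid, so Lars wins.
The second-highest bid is $1725, which exceeds the reserve, so that sets the price.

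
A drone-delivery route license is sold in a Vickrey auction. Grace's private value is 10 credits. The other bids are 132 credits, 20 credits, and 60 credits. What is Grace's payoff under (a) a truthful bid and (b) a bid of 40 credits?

The highest competing bid is 132 credits.
Bidding truthfully at 10 credits: the top bid is 132 credits (a rival), so Grace loses. Payoff = 0 credits.
Bidding 40 credits: the top bid is 132 credits (a rival), so Grace loses. Payoff = 0 credits.
The bid only affects whether you win, not the price — here both bids land on the same side of the top rival bid, so the deviation is payoff-neutral.

(a) 0 credits  (b) 0 credits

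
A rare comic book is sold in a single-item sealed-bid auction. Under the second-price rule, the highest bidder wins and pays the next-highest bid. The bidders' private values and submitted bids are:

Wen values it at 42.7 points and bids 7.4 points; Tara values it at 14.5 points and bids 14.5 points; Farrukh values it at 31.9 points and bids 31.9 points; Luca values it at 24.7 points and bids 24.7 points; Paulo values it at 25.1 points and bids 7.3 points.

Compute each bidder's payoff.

Wen 0.0 points, Tara 0.0 points, Farrukh 7.2 points, Luca 0.0 points, Paulo 0.0 points.

Sorted high to low: Farrukh 31.9 points > Luca 24.7 points > Tara 14.5 points > Wen 7.4 points > Paulo 7.3 points.
Farrukh has the top bid and wins; the price is the second-highest bid, 24.7 points.
Farrukh's payoff = 31.9 points − 24.7 points = 7.2 points. All other bidders lose, so their payoff is 0.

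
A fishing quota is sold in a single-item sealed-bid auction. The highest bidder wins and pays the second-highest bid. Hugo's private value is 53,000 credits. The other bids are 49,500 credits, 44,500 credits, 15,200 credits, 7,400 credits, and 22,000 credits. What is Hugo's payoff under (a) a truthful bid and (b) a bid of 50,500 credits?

Truthful: 3,500 credits; alternative: 3,500 credits.

The highest competing bid is 49,500 credits.
Bidding truthfully at 53,000 credits: Hugo has the top bid, wins, and pays the second-highest bid 49,500 credits. Payoff = 53,000 credits − 49,500 credits = 3,500 credits.
Bidding 50,500 credits: Hugo has the top bid, wins, and pays the second-highest bid 49,500 credits. Payoff = 53,000 credits − 49,500 credits = 3,500 credits.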